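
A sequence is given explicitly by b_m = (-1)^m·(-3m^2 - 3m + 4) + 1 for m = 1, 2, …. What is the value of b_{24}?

-1795

(-1)^24 = 1; -3m^2 - 3m + 4 at m=24 is -1796; so b_{24} = -1795.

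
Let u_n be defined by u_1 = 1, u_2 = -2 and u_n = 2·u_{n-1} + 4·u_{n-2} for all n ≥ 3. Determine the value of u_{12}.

-69632

Step forward from the initial values:
u_3 = 0, u_4 = -8, u_5 = -16, u_6 = -64, u_7 = -192, u_8 = -640, u_9 = -2048, u_{10} = -6656, u_{11} = -21504, u_{12} = -69632.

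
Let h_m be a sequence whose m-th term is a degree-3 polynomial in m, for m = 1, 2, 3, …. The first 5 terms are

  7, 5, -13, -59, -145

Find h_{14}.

1st diffs: -2, -18, -46, -86.
2nd diffs: -16, -28, -40.
3rd diffs: -12, -12 (constant).
So h_m = -2m^3 + 4m^2 + 5.
Evaluating at m = 14 gives h_{14} = -4699.

-4699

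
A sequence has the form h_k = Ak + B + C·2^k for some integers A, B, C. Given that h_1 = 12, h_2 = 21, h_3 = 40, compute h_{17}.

655346

Write the equations: A + B + 2C = 12; 2A + B + 4C = 21; 3A + B + 8C = 40.
Subtracting the first from the second: A + 2C = 9.
Subtracting the second from the third: A + 4C = 19.
Solving: C = 5, A = -1, then B = 3.
So h_k = -1·k + 3 + 5·2^k; at k=17 this is 655346.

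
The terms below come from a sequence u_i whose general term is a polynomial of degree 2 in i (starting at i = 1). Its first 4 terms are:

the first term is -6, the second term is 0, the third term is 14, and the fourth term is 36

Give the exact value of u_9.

1st diffs: 6, 14, 22.
2nd diffs: 8, 8 (constant).
Newton forward-difference form: u_i = -6 + 6·C(i-1,1) + 8·C(i-1,2).
At i = 9: i-1 = 8, so u_9 = -6 + 48 + 224 = 266.

266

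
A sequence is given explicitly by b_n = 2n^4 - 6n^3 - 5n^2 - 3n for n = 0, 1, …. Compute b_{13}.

43056

b_{13} = 2·13^4 - 6·13^3 - 5·13^2 - 3·13 = 43056.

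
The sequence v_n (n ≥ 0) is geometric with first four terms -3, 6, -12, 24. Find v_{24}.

Common ratio r = -2.
v_n = (-3)·(-2)^(n-0).
v_{24} = (-3)·(-2)^24 = -50331648.

-50331648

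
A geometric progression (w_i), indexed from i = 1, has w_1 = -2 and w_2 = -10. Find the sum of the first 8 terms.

Common ratio r = 5.
w_i = (-2)·5^(i-1).
S = (-2)·(5^8 - 1)/(5 - 1) = (-2)·(390625 - 1)/(4) = -195312.

-195312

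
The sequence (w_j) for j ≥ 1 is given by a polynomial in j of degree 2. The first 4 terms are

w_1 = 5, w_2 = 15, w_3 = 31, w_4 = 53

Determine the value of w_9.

1st diffs: 10, 16, 22.
2nd diffs: 6, 6 (constant).
So w_j = 3j^2 + j + 1.
Evaluating at j = 9 gives w_9 = 253.

253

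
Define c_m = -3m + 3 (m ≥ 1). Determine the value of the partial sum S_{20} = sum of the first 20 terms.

Over m = 1..20: Σm = 210.
Total = (-3)·210 + (3)·20 = -570.

-570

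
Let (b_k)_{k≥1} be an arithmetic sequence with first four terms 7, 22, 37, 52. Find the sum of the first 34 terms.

Common difference d = 15.
b_k = 7 + (k - 1)·15.
b_{34} = 502; S = 34·(7 + 502)/2 = 8653.

8653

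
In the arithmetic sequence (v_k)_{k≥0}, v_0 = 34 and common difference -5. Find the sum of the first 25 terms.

-650

v_k = 34 + (k - 0)·(-5).
v_{24} = -86; S = 25·(34 + (-86))/2 = -650.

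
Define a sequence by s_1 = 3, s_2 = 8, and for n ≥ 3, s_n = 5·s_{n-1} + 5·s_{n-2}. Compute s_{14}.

Step forward from the initial values:
s_3 = 55; s_4 = 315; s_5 = 1850; …; s_{11} = 74431250; s_{12} = 435728125; s_{13} = 2550796875; s_{14} = 14932625000.

14932625000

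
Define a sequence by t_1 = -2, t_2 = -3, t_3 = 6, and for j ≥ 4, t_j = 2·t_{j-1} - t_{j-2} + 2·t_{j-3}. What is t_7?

54

t_4 = 11, t_5 = 10, t_6 = 21, t_7 = 54.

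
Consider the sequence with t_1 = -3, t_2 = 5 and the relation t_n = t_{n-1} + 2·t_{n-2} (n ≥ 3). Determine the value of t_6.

25

Compute successive terms:
t_3 = -1; t_4 = 9; t_5 = 7; t_6 = 25.
(Characteristic roots are 2 and -1.)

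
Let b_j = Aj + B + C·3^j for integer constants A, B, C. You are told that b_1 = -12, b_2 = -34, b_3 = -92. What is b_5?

Write the equations: A + B + 3C = -12; 2A + B + 9C = -34; 3A + B + 27C = -92.
Subtracting the first from the second: A + 6C = -22.
Subtracting the second from the third: A + 18C = -58.
Solving: C = -3, A = -4, then B = 1.
So b_j = -4·j + 1 + (-3)·3^j; at j=5 this is -748.

-748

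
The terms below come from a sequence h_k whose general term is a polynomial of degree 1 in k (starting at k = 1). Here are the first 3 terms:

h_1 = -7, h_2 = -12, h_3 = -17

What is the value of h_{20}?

-102

1st diffs: -5, -5 (constant).
So h_k = -5k - 2.
Evaluating at k = 20 gives h_{20} = -102.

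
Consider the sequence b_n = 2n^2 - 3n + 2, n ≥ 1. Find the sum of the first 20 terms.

5150

Over n = 1..20: Σn = 210, Σn² = 2870.
Total = (2)·2870 + (-3)·210 + (2)·20 = 5150.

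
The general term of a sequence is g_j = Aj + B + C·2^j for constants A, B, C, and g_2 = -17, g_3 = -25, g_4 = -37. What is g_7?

The three given values yield: 2A + B + 4C = -17; 3A + B + 8C = -25; 4A + B + 16C = -37.
Subtracting the first from the second: A + 4C = -8.
Subtracting the second from the third: A + 8C = -12.
Solving: C = -1, A = -4, then B = -5.
Therefore g_7 = -28 + (-5) + (-1)·128 = -161.

-161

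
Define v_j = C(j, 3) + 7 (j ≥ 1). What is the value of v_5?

C(5, 3) = 10, so v_5 = 17.

17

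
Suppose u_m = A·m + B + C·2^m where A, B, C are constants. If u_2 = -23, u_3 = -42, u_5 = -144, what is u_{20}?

-4194365

The three given values yield: 2A + B + 4C = -23; 3A + B + 8C = -42; 5A + B + 32C = -144.
Subtracting the first from the second: A + 4C = -19.
Subtracting the second from the third: 2A + 24C = -102.
Solving: C = -4, A = -3, then B = -1.
Therefore u_{20} = -60 + (-1) + (-4)·1048576 = -4194365.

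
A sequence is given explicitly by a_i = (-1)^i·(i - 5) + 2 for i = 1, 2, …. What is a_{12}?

9

(-1)^12 = 1; i - 5 at i=12 is 7; so a_{12} = 9.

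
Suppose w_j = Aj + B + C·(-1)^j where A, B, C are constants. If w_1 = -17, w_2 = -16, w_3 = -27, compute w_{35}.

-187

At j = 1, 2, 3: A + B - C = -17; 2A + B + C = -16; 3A + B - C = -27.
Subtracting the first from the second: A + 2C = 1.
Subtracting the second from the third: A - 2C = -11.
Solving: C = 3, A = -5, then B = -9.
Therefore w_{35} = -175 + (-9) + 3·(-1) = -187.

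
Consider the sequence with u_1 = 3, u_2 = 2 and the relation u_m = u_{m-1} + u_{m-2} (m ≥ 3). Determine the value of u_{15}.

1453

Compute successive terms:
u_3 = 5; u_4 = 7; u_5 = 12; …; u_{12} = 343; u_{13} = 555; u_{14} = 898; u_{15} = 1453.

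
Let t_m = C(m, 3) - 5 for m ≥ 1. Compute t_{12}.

215

C(12, 3) = 220, so t_{12} = 215.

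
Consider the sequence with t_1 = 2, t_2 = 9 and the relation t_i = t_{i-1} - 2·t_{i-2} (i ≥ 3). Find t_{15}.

-815

Compute successive terms:
t_3 = 5, t_4 = -13, t_5 = -23, …, t_{12} = 251, t_{13} = 313, t_{14} = -189, t_{15} = -815.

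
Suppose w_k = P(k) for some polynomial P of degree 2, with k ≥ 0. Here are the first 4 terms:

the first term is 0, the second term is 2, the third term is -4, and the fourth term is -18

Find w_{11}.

-418

1st diffs: 2, -6, -14.
2nd diffs: -8, -8 (constant).
Newton forward-difference form: w_k = 2·C(k,1) + (-8)·C(k,2).
At k = 11: k = 11, so w_{11} = 22 - 440 = -418.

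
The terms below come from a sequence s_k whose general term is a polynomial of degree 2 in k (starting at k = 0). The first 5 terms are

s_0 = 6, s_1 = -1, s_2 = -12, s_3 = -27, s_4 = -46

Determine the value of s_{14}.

1st diffs: -7, -11, -15, -19.
2nd diffs: -4, -4, -4 (constant).
Newton forward-difference form: s_k = 6 + (-7)·C(k,1) + (-4)·C(k,2).
At k = 14: k = 14, so s_{14} = 6 - 98 - 364 = -456.

-456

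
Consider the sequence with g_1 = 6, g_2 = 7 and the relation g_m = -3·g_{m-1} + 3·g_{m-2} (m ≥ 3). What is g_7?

g_3 = -3; g_4 = 30; g_5 = -99; g_6 = 387; g_7 = -1458.

-1458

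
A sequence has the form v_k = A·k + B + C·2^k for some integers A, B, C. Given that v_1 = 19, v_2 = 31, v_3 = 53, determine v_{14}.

81955

Write the equations: A + B + 2C = 19; 2A + B + 4C = 31; 3A + B + 8C = 53.
Subtracting the first from the second: A + 2C = 12.
Subtracting the second from the third: A + 4C = 22.
Solving: C = 5, A = 2, then B = 7.
Therefore v_{14} = 28 + 7 + 5·16384 = 81955.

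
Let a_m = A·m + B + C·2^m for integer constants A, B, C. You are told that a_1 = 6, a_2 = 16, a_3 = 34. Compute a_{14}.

Plug in m = 1, 2, 3: A + B + 2C = 6; 2A + B + 4C = 16; 3A + B + 8C = 34.
Subtracting the first from the second: A + 2C = 10.
Subtracting the second from the third: A + 4C = 18.
Solving: C = 4, A = 2, then B = -4.
So a_m = 2·m + (-4) + 4·2^m; at m=14 this is 65560.

65560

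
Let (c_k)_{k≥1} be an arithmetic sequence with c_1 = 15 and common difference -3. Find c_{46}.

c_k = 15 + (k - 1)·(-3).
c_{46} = 15 + 45·(-3) = -120.

-120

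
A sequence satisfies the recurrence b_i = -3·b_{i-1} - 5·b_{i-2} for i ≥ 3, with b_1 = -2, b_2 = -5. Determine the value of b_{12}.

-21425

Step forward from the initial values:
b_3 = 25;  b_4 = -50;  b_5 = 25;  b_6 = 175;  b_7 = -650;  b_8 = 1075;  b_9 = 25;  b_{10} = -5450;  b_{11} = 16225;  b_{12} = -21425.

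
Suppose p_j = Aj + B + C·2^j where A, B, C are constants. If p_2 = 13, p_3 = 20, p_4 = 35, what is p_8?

Plug in j = 2, 3, 4: 2A + B + 4C = 13; 3A + B + 8C = 20; 4A + B + 16C = 35.
Subtracting the first from the second: A + 4C = 7.
Subtracting the second from the third: A + 8C = 15.
Solving: C = 2, A = -1, then B = 7.
So p_j = -1·j + 7 + 2·2^j; at j=8 this is 511.

511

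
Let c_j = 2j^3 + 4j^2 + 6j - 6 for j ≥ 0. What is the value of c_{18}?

c_{18} = 2·18^3 + 4·18^2 + 6·18 - 6 = 13062.

13062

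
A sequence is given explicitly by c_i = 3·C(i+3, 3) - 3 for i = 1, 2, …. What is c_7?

357

C(10, 3) = 120, so c_7 = 357.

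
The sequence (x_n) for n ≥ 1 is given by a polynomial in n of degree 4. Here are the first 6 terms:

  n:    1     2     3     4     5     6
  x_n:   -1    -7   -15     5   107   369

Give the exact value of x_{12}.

1st diffs: -6, -8, 20, 102, 262.
2nd diffs: -2, 28, 82, 160.
3rd diffs: 30, 54, 78.
4th diffs: 24, 24 (constant).
So x_n = n^4 - 5n^3 + 4n^2 + 2n - 3.
Evaluating at n = 12 gives x_{12} = 12693.

12693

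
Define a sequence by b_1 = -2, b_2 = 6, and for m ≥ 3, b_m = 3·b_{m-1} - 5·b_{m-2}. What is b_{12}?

Iterate the recurrence:
b_3 = 28  b_4 = 54  b_5 = 22  b_6 = -204  b_7 = -722  b_8 = -1146  b_9 = 172  b_{10} = 6246  b_{11} = 17878  b_{12} = 22404.

22404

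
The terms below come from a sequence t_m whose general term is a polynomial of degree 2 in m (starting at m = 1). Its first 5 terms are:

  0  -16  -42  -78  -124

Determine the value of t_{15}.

-1134

1st diffs: -16, -26, -36, -46.
2nd diffs: -10, -10, -10 (constant).
Newton forward-difference form: t_m = (-16)·C(m-1,1) + (-10)·C(m-1,2).
At m = 15: m-1 = 14, so t_{15} = -224 - 910 = -1134.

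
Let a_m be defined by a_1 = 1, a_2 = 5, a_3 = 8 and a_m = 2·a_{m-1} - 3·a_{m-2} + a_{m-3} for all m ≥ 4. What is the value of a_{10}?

a_4 = 2;  a_5 = -15;  a_6 = -28;  a_7 = -9;  a_8 = 51;  a_9 = 101;  a_{10} = 40.

40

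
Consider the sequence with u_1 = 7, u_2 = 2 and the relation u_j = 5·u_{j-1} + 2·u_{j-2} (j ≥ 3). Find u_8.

Compute successive terms:
u_3 = 24, u_4 = 124, u_5 = 668, u_6 = 3588, u_7 = 19276, u_8 = 103556.

103556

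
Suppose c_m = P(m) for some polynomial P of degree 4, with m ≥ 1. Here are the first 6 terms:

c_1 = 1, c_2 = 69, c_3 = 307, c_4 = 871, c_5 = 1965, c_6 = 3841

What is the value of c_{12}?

1st diffs: 68, 238, 564, 1094, 1876.
2nd diffs: 170, 326, 530, 782.
3rd diffs: 156, 204, 252.
4th diffs: 48, 48 (constant).
Newton forward-difference form: c_m = 1 + 68·C(m-1,1) + 170·C(m-1,2) + 156·C(m-1,3) + 48·C(m-1,4).
At m = 12: m-1 = 11, so c_{12} = 1 + 748 + 9350 + 25740 + 15840 = 51679.

51679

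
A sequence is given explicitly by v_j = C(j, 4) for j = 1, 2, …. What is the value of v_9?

C(9, 4) = 126, so v_9 = 126.

126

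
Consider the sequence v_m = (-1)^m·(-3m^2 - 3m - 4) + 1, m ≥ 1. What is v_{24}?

(-1)^24 = 1; -3m^2 - 3m - 4 at m=24 is -1804; so v_{24} = -1803.

-1803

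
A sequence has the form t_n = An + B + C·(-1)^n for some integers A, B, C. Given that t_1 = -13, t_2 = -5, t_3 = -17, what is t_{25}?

At n = 1, 2, 3: A + B - C = -13; 2A + B + C = -5; 3A + B - C = -17.
Subtracting the first from the second: A + 2C = 8.
Subtracting the second from the third: A - 2C = -12.
Solving: C = 5, A = -2, then B = -6.
Therefore t_{25} = -50 + (-6) + 5·(-1) = -61.

-61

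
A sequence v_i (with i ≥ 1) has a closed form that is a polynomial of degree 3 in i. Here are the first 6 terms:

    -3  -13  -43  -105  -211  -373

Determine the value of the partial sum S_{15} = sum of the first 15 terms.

-26575

1st diffs: -10, -30, -62, -106, -162.
2nd diffs: -20, -32, -44, -56.
3rd diffs: -12, -12, -12 (constant).
So v_i = -2i^3 + 2i^2 - 2i - 1.
Continuing: …, -603, -913, -1315, -1821, …, v_{15} = -6331.
Summing i = 1..15 (15 terms) gives -26575.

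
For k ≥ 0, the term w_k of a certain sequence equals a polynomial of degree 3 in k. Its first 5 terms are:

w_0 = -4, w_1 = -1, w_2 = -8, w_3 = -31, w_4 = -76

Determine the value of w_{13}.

-2461

1st diffs: 3, -7, -23, -45.
2nd diffs: -10, -16, -22.
3rd diffs: -6, -6 (constant).
So w_k = -k^3 - 2k^2 + 6k - 4.
Evaluating at k = 13 gives w_{13} = -2461.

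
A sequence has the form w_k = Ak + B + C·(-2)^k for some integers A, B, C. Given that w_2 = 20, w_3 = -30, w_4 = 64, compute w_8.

Plug in k = 2, 3, 4: 2A + B + 4C = 20; 3A + B - 8C = -30; 4A + B + 16C = 64.
Subtracting the first from the second: A - 12C = -50.
Subtracting the second from the third: A + 24C = 94.
Solving: C = 4, A = -2, then B = 8.
Hence w_8 = -2·8 + 8 + 4·256 = 1016.

1016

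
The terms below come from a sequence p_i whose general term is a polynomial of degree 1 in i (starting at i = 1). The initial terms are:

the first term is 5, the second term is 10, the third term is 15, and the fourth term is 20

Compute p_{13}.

65

1st diffs: 5, 5, 5 (constant).
So p_i = 5i.
Evaluating at i = 13 gives p_{13} = 65.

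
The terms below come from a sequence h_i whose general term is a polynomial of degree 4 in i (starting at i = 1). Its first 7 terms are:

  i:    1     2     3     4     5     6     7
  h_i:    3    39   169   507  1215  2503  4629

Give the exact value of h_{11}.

28353

1st diffs: 36, 130, 338, 708, 1288, 2126.
2nd diffs: 94, 208, 370, 580, 838.
3rd diffs: 114, 162, 210, 258.
4th diffs: 48, 48, 48 (constant).
So h_i = 2i^4 - i^3 + 3i^2 + 4i - 5.
Evaluating at i = 11 gives h_{11} = 28353.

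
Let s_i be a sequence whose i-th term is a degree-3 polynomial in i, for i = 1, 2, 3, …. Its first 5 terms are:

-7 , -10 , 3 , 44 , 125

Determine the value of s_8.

728

1st diffs: -3, 13, 41, 81.
2nd diffs: 16, 28, 40.
3rd diffs: 12, 12 (constant).
Newton forward-difference form: s_i = -7 + (-3)·C(i-1,1) + 16·C(i-1,2) + 12·C(i-1,3).
At i = 8: i-1 = 7, so s_8 = -7 - 21 + 336 + 420 = 728.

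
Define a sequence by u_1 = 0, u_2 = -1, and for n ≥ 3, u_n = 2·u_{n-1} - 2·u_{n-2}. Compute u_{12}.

Step forward from the initial values:
u_3 = -2;  u_4 = -2;  u_5 = 0;  u_6 = 4;  u_7 = 8;  u_8 = 8;  u_9 = 0;  u_{10} = -16;  u_{11} = -32;  u_{12} = -32.

-32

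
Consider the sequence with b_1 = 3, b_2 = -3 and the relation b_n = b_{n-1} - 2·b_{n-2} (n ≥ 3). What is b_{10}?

69

Iterate the recurrence:
b_3 = -9; b_4 = -3; b_5 = 15; b_6 = 21; b_7 = -9; b_8 = -51; b_9 = -33; b_{10} = 69.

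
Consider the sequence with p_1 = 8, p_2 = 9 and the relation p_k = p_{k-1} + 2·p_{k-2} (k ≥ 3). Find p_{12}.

11603

Compute successive terms:
p_3 = 25  p_4 = 43  p_5 = 93  p_6 = 179  p_7 = 365  p_8 = 723  p_9 = 1453  p_{10} = 2899  p_{11} = 5805  p_{12} = 11603.
(Characteristic roots are 2 and -1.)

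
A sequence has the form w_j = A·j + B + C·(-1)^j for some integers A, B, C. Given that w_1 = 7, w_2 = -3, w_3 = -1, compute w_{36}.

Write the equations: A + B - C = 7; 2A + B + C = -3; 3A + B - C = -1.
Subtracting the first from the second: A + 2C = -10.
Subtracting the second from the third: A - 2C = 2.
Solving: C = -3, A = -4, then B = 8.
Hence w_{36} = -4·36 + 8 + (-3)·1 = -139.

-139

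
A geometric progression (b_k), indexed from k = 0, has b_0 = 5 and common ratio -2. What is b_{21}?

-10485760

b_k = 5·(-2)^(k-0).
b_{21} = 5·(-2)^21 = -10485760.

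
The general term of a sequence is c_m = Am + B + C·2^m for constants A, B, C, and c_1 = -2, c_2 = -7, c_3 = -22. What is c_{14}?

-81847

Plug in m = 1, 2, 3: A + B + 2C = -2; 2A + B + 4C = -7; 3A + B + 8C = -22.
Subtracting the first from the second: A + 2C = -5.
Subtracting the second from the third: A + 4C = -15.
Solving: C = -5, A = 5, then B = 3.
Therefore c_{14} = 70 + 3 + (-5)·16384 = -81847.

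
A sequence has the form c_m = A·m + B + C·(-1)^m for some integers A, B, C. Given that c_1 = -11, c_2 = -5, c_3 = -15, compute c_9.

-27

At m = 1, 2, 3: A + B - C = -11; 2A + B + C = -5; 3A + B - C = -15.
Subtracting the first from the second: A + 2C = 6.
Subtracting the second from the third: A - 2C = -10.
Solving: C = 4, A = -2, then B = -5.
Therefore c_9 = -18 + (-5) + 4·(-1) = -27.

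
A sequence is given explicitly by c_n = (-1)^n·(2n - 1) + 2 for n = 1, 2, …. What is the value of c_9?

(-1)^9 = -1; 2n - 1 at n=9 is 17; so c_9 = -15.

-15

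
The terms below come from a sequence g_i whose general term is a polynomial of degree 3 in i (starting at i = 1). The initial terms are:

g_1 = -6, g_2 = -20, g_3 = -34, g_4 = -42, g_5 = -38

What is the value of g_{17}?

1st diffs: -14, -14, -8, 4.
2nd diffs: 0, 6, 12.
3rd diffs: 6, 6 (constant).
Newton forward-difference form: g_i = -6 + (-14)·C(i-1,1) + 6·C(i-1,3).
At i = 17: i-1 = 16, so g_{17} = -6 - 224 + 3360 = 3130.

3130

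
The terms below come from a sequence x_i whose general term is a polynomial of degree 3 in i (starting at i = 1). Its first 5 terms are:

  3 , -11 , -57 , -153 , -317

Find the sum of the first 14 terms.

-30898

1st diffs: -14, -46, -96, -164.
2nd diffs: -32, -50, -68.
3rd diffs: -18, -18 (constant).
Newton forward-difference form: x_i = 3 + (-14)·C(i-1,1) + (-32)·C(i-1,2) + (-18)·C(i-1,3).
Continuing: …, -567, -921, -1397, -2013, …, x_{14} = -7823.
Summing i = 1..14 (14 terms) gives -30898.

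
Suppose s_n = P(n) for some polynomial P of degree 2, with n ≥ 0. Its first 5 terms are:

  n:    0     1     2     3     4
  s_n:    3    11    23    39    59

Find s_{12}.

1st diffs: 8, 12, 16, 20.
2nd diffs: 4, 4, 4 (constant).
So s_n = 2n^2 + 6n + 3.
Evaluating at n = 12 gives s_{12} = 363.

363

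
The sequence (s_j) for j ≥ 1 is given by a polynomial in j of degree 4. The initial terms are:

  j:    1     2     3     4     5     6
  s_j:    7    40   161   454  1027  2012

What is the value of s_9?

1st diffs: 33, 121, 293, 573, 985.
2nd diffs: 88, 172, 280, 412.
3rd diffs: 84, 108, 132.
4th diffs: 24, 24 (constant).
So s_j = j^4 + 4j^3 - 5j^2 + 5j + 2.
Evaluating at j = 9 gives s_9 = 9119.

9119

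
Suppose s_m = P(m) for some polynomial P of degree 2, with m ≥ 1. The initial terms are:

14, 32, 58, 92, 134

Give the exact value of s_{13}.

1st diffs: 18, 26, 34, 42.
2nd diffs: 8, 8, 8 (constant).
Newton forward-difference form: s_m = 14 + 18·C(m-1,1) + 8·C(m-1,2).
At m = 13: m-1 = 12, so s_{13} = 14 + 216 + 528 = 758.

758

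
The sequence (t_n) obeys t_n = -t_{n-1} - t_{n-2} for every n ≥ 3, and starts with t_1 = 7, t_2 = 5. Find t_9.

-12

Compute successive terms:
t_3 = -12  t_4 = 7  t_5 = 5  t_6 = -12  t_7 = 7  t_8 = 5  t_9 = -12.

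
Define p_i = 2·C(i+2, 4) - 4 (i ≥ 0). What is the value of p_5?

66

C(7, 4) = 35, so p_5 = 66.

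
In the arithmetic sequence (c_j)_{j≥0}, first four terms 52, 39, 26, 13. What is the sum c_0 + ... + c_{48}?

Common difference d = -13.
c_j = 52 + (j - 0)·(-13).
c_{48} = -572; S = 49·(52 + (-572))/2 = -12740.

-12740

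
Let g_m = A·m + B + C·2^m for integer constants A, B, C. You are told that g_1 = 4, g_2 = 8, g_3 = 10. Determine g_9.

-458

The three given values yield: A + B + 2C = 4; 2A + B + 4C = 8; 3A + B + 8C = 10.
Subtracting the first from the second: A + 2C = 4.
Subtracting the second from the third: A + 4C = 2.
Solving: C = -1, A = 6, then B = 0.
So g_m = 6·m + 0 + (-1)·2^m; at m=9 this is -458.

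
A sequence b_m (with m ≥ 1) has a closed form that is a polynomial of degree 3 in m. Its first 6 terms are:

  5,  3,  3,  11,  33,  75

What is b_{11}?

795

1st diffs: -2, 0, 8, 22, 42.
2nd diffs: 2, 8, 14, 20.
3rd diffs: 6, 6, 6 (constant).
Newton forward-difference form: b_m = 5 + (-2)·C(m-1,1) + 2·C(m-1,2) + 6·C(m-1,3).
At m = 11: m-1 = 10, so b_{11} = 5 - 20 + 90 + 720 = 795.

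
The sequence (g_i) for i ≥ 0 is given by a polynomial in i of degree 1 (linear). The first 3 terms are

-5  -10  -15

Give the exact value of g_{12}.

-65

1st diffs: -5, -5 (constant).
So g_i = -5i - 5.
Evaluating at i = 12 gives g_{12} = -65.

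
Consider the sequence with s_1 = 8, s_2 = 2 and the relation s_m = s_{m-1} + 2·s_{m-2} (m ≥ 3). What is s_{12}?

Step forward from the initial values:
s_3 = 18, s_4 = 22, s_5 = 58, s_6 = 102, s_7 = 218, s_8 = 422, s_9 = 858, s_{10} = 1702, s_{11} = 3418, s_{12} = 6822.
(Characteristic roots are 2 and -1.)

6822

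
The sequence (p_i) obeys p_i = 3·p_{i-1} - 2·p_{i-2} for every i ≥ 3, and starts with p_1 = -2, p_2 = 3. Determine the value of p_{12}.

10233

Compute successive terms:
p_3 = 13;  p_4 = 33;  p_5 = 73;  p_6 = 153;  p_7 = 313;  p_8 = 633;  p_9 = 1273;  p_{10} = 2553;  p_{11} = 5113;  p_{12} = 10233.
(Characteristic roots are 2 and 1.)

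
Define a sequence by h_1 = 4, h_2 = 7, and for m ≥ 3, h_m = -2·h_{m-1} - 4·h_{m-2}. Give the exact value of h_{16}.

Compute successive terms:
h_3 = -30  h_4 = 32  h_5 = 56  …  h_{13} = 16384  h_{14} = 28672  h_{15} = -122880  h_{16} = 131072.

131072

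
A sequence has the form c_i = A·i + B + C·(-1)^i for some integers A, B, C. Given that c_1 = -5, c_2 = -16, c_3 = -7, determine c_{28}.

-42

Plug in i = 1, 2, 3: A + B - C = -5; 2A + B + C = -16; 3A + B - C = -7.
Subtracting the first from the second: A + 2C = -11.
Subtracting the second from the third: A - 2C = 9.
Solving: C = -5, A = -1, then B = -9.
Hence c_{28} = -1·28 + (-9) + (-5)·1 = -42.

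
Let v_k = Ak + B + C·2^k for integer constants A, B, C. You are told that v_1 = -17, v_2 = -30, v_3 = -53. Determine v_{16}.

-327732

Plug in k = 1, 2, 3: A + B + 2C = -17; 2A + B + 4C = -30; 3A + B + 8C = -53.
Subtracting the first from the second: A + 2C = -13.
Subtracting the second from the third: A + 4C = -23.
Solving: C = -5, A = -3, then B = -4.
Therefore v_{16} = -48 + (-4) + (-5)·65536 = -327732.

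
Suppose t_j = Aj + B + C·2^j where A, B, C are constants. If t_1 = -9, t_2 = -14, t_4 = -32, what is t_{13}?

Plug in j = 1, 2, 4: A + B + 2C = -9; 2A + B + 4C = -14; 4A + B + 16C = -32.
Subtracting the first from the second: A + 2C = -5.
Subtracting the second from the third: 2A + 12C = -18.
Solving: C = -1, A = -3, then B = -4.
Hence t_{13} = -3·13 + (-4) + (-1)·8192 = -8235.

-8235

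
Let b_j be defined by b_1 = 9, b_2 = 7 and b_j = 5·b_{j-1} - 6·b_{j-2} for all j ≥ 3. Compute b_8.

-21497

Compute successive terms:
b_3 = -19, b_4 = -137, b_5 = -571, b_6 = -2033, b_7 = -6739, b_8 = -21497.
(Characteristic roots are 3 and 2.)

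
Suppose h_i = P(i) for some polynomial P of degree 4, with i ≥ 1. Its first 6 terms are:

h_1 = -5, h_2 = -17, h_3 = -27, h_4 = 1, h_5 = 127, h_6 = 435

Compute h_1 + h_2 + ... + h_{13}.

56199

1st diffs: -12, -10, 28, 126, 308.
2nd diffs: 2, 38, 98, 182.
3rd diffs: 36, 60, 84.
4th diffs: 24, 24 (constant).
Newton forward-difference form: h_i = -5 + (-12)·C(i-1,1) + 2·C(i-1,2) + 36·C(i-1,3) + 24·C(i-1,4).
Continuing: …, 1033, 2053, 3651, 6007, …, h_{13} = 19783.
Summing i = 1..13 (13 terms) gives 56199.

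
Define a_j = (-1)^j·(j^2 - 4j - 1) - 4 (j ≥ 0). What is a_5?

(-1)^5 = -1; j^2 - 4j - 1 at j=5 is 4; so a_5 = -8.

-8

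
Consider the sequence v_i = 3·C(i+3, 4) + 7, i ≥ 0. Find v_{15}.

9187

C(18, 4) = 3060, so v_{15} = 9187.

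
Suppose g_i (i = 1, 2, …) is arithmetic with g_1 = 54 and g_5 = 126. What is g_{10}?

Common difference d = (126 - 54) / (5 - 1) = 18.
g_i = 54 + (i - 1)·18.
g_{10} = 54 + 9·18 = 216.

216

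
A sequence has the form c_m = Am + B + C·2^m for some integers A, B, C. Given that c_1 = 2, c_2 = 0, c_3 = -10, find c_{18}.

-1048464

The three given values yield: A + B + 2C = 2; 2A + B + 4C = 0; 3A + B + 8C = -10.
Subtracting the first from the second: A + 2C = -2.
Subtracting the second from the third: A + 4C = -10.
Solving: C = -4, A = 6, then B = 4.
Hence c_{18} = 6·18 + 4 + (-4)·262144 = -1048464.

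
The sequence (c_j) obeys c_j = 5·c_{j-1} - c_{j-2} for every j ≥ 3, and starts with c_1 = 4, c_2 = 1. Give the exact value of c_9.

c_3 = 1; c_4 = 4; c_5 = 19; c_6 = 91; c_7 = 436; c_8 = 2089; c_9 = 10009.

10009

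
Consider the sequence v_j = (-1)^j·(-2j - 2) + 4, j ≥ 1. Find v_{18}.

-34

(-1)^18 = 1; -2j - 2 at j=18 is -38; so v_{18} = -34.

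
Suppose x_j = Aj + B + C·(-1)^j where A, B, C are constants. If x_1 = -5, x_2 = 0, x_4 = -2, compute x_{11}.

At j = 1, 2, 4: A + B - C = -5; 2A + B + C = 0; 4A + B + C = -2.
Subtracting the first from the second: A + 2C = 5.
Subtracting the second from the third: 2A = -2.
Solving: C = 3, A = -1, then B = -1.
Hence x_{11} = -1·11 + (-1) + 3·(-1) = -15.

-15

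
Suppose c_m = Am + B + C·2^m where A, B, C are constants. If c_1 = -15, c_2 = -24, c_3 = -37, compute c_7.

-297

At m = 1, 2, 3: A + B + 2C = -15; 2A + B + 4C = -24; 3A + B + 8C = -37.
Subtracting the first from the second: A + 2C = -9.
Subtracting the second from the third: A + 4C = -13.
Solving: C = -2, A = -5, then B = -6.
Therefore c_7 = -35 + (-6) + (-2)·128 = -297.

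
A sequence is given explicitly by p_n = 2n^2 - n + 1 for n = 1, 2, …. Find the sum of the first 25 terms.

Over n = 1..25: Σn = 325, Σn² = 5525.
Total = (2)·5525 + (-1)·325 + (1)·25 = 10750.

10750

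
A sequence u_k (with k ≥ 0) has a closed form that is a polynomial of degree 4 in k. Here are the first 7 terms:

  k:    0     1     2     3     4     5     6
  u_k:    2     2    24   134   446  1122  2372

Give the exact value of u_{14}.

74076

1st diffs: 0, 22, 110, 312, 676, 1250.
2nd diffs: 22, 88, 202, 364, 574.
3rd diffs: 66, 114, 162, 210.
4th diffs: 48, 48, 48 (constant).
So u_k = 2k^4 - k^3 - k + 2.
Evaluating at k = 14 gives u_{14} = 74076.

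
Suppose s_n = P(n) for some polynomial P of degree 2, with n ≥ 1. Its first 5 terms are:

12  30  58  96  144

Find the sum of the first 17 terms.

1st diffs: 18, 28, 38, 48.
2nd diffs: 10, 10, 10 (constant).
Newton forward-difference form: s_n = 12 + 18·C(n-1,1) + 10·C(n-1,2).
Continuing: …, 202, 270, 348, 436, …, s_{17} = 1500.
Summing n = 1..17 (17 terms) gives 9452.

9452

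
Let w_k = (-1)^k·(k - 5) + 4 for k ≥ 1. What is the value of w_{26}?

25

(-1)^26 = 1; k - 5 at k=26 is 21; so w_{26} = 25.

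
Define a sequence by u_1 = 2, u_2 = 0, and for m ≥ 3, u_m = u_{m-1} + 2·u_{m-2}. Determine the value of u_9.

172

Compute successive terms:
u_3 = 4  u_4 = 4  u_5 = 12  u_6 = 20  u_7 = 44  u_8 = 84  u_9 = 172.
(Characteristic roots are 2 and -1.)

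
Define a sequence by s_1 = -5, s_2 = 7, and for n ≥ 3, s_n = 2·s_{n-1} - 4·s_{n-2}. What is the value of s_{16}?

Compute successive terms:
s_3 = 34, s_4 = 40, s_5 = -56, …, s_{13} = -20480, s_{14} = 28672, s_{15} = 139264, s_{16} = 163840.

163840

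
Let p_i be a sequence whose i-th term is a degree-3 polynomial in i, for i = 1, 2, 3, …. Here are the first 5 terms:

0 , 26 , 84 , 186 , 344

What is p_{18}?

12954

1st diffs: 26, 58, 102, 158.
2nd diffs: 32, 44, 56.
3rd diffs: 12, 12 (constant).
Newton forward-difference form: p_i = 26·C(i-1,1) + 32·C(i-1,2) + 12·C(i-1,3).
At i = 18: i-1 = 17, so p_{18} = 442 + 4352 + 8160 = 12954.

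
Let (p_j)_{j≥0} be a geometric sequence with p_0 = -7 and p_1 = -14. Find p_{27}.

Common ratio r = 2.
p_j = (-7)·2^(j-0).
p_{27} = (-7)·2^27 = -939524096.

-939524096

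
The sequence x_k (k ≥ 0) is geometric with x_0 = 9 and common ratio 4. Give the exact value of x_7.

x_k = 9·4^(k-0).
x_7 = 9·4^7 = 147456.

147456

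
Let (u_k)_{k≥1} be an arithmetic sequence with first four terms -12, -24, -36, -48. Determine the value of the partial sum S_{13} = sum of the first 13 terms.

Common difference d = -12.
u_k = -12 + (k - 1)·(-12).
u_{13} = -156; S = 13·(-12 + (-156))/2 = -1092.

-1092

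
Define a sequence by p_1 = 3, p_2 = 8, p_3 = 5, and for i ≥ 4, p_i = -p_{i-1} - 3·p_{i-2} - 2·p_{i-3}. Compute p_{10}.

645

Compute successive terms:
p_4 = -35; p_5 = 4; p_6 = 91; p_7 = -33; p_8 = -248; p_9 = 165; p_{10} = 645.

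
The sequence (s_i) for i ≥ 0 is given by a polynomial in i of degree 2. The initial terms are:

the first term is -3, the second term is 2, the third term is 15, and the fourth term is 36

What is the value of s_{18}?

1311

1st diffs: 5, 13, 21.
2nd diffs: 8, 8 (constant).
Newton forward-difference form: s_i = -3 + 5·C(i,1) + 8·C(i,2).
At i = 18: i = 18, so s_{18} = -3 + 90 + 1224 = 1311.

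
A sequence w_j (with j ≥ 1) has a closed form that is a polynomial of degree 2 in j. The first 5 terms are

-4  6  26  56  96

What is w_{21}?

2096

1st diffs: 10, 20, 30, 40.
2nd diffs: 10, 10, 10 (constant).
So w_j = 5j^2 - 5j - 4.
Evaluating at j = 21 gives w_{21} = 2096.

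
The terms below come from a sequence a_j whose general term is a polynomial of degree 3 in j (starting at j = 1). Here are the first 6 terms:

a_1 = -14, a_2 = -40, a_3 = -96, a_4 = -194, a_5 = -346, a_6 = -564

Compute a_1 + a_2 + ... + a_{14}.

1st diffs: -26, -56, -98, -152, -218.
2nd diffs: -30, -42, -54, -66.
3rd diffs: -12, -12, -12 (constant).
Newton forward-difference form: a_j = -14 + (-26)·C(j-1,1) + (-30)·C(j-1,2) + (-12)·C(j-1,3).
Continuing: …, -860, -1246, -1734, -2336, …, a_{14} = -6124.
Summing j = 1..14 (14 terms) gives -25494.

-25494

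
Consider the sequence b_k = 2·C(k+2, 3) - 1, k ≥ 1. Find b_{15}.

1359

C(17, 3) = 680, so b_{15} = 1359.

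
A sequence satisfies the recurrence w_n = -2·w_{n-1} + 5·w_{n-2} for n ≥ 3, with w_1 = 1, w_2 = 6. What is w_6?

Step forward from the initial values:
w_3 = -7; w_4 = 44; w_5 = -123; w_6 = 466.

466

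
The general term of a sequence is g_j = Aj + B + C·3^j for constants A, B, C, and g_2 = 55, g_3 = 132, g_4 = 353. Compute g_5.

The three given values yield: 2A + B + 9C = 55; 3A + B + 27C = 132; 4A + B + 81C = 353.
Subtracting the first from the second: A + 18C = 77.
Subtracting the second from the third: A + 54C = 221.
Solving: C = 4, A = 5, then B = 9.
So g_j = 5·j + 9 + 4·3^j; at j=5 this is 1006.

1006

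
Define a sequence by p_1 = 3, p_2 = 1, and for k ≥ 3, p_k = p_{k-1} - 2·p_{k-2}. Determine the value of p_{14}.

Applying the relation repeatedly:
p_3 = -5; p_4 = -7; p_5 = 3; …; p_{11} = 91; p_{12} = 89; p_{13} = -93; p_{14} = -271.

-271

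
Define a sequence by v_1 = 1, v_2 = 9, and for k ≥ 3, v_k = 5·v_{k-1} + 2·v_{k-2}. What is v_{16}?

v_3 = 47;  v_4 = 253;  v_5 = 1359;  …;  v_{13} = 942960079;  v_{14} = 5065846821;  v_{15} = 27215154263;  v_{16} = 146207464957.

146207464957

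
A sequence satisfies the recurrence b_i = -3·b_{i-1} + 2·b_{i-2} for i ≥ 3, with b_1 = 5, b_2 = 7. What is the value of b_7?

Compute successive terms:
b_3 = -11;  b_4 = 47;  b_5 = -163;  b_6 = 583;  b_7 = -2075.

-2075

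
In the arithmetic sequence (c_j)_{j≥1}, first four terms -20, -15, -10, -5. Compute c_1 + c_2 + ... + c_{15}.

Common difference d = 5.
c_j = -20 + (j - 1)·5.
c_{15} = 50; S = 15·(-20 + 50)/2 = 225.

225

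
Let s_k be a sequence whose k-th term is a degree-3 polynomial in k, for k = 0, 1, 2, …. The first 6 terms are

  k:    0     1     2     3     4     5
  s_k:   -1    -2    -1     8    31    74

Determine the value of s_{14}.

1st diffs: -1, 1, 9, 23, 43.
2nd diffs: 2, 8, 14, 20.
3rd diffs: 6, 6, 6 (constant).
Newton forward-difference form: s_k = -1 + (-1)·C(k,1) + 2·C(k,2) + 6·C(k,3).
At k = 14: k = 14, so s_{14} = -1 - 14 + 182 + 2184 = 2351.

2351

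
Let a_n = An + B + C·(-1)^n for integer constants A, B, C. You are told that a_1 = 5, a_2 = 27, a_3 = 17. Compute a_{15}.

The three given values yield: A + B - C = 5; 2A + B + C = 27; 3A + B - C = 17.
Subtracting the first from the second: A + 2C = 22.
Subtracting the second from the third: A - 2C = -10.
Solving: C = 8, A = 6, then B = 7.
Therefore a_{15} = 90 + 7 + 8·(-1) = 89.

89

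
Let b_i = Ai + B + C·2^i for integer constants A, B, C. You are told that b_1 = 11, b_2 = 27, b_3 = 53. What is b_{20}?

5242995

The three given values yield: A + B + 2C = 11; 2A + B + 4C = 27; 3A + B + 8C = 53.
Subtracting the first from the second: A + 2C = 16.
Subtracting the second from the third: A + 4C = 26.
Solving: C = 5, A = 6, then B = -5.
Hence b_{20} = 6·20 + (-5) + 5·1048576 = 5242995.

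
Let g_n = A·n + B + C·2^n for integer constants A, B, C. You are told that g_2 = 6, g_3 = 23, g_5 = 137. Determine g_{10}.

5082

At n = 2, 3, 5: 2A + B + 4C = 6; 3A + B + 8C = 23; 5A + B + 32C = 137.
Subtracting the first from the second: A + 4C = 17.
Subtracting the second from the third: 2A + 24C = 114.
Solving: C = 5, A = -3, then B = -8.
Hence g_{10} = -3·10 + (-8) + 5·1024 = 5082.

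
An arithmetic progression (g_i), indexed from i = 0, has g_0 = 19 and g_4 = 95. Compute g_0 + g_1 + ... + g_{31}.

Common difference d = (95 - 19) / (4 - 0) = 19.
g_i = 19 + (i - 0)·19.
g_{31} = 608; S = 32·(19 + 608)/2 = 10032.

10032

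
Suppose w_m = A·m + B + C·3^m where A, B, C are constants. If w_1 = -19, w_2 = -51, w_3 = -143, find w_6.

-3659

At m = 1, 2, 3: A + B + 3C = -19; 2A + B + 9C = -51; 3A + B + 27C = -143.
Subtracting the first from the second: A + 6C = -32.
Subtracting the second from the third: A + 18C = -92.
Solving: C = -5, A = -2, then B = -2.
Therefore w_6 = -12 + (-2) + (-5)·729 = -3659.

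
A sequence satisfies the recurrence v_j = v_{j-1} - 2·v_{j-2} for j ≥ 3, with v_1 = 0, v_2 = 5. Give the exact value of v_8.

v_3 = 5  v_4 = -5  v_5 = -15  v_6 = -5  v_7 = 25  v_8 = 35.

35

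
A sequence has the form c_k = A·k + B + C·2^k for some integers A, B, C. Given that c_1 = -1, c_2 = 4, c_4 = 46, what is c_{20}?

Write the equations: A + B + 2C = -1; 2A + B + 4C = 4; 4A + B + 16C = 46.
Subtracting the first from the second: A + 2C = 5.
Subtracting the second from the third: 2A + 12C = 42.
Solving: C = 4, A = -3, then B = -6.
So c_k = -3·k + (-6) + 4·2^k; at k=20 this is 4194238.

4194238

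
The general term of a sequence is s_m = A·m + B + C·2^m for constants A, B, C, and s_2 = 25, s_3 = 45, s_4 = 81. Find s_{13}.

Write the equations: 2A + B + 4C = 25; 3A + B + 8C = 45; 4A + B + 16C = 81.
Subtracting the first from the second: A + 4C = 20.
Subtracting the second from the third: A + 8C = 36.
Solving: C = 4, A = 4, then B = 1.
So s_m = 4·m + 1 + 4·2^m; at m=13 this is 32821.

32821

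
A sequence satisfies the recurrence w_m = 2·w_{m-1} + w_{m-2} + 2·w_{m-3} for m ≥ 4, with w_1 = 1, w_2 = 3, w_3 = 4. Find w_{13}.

Compute successive terms:
w_4 = 13, w_5 = 36, w_6 = 93, w_7 = 248, w_8 = 661, w_9 = 1756, w_{10} = 4669, w_{11} = 12416, w_{12} = 33013, w_{13} = 87780.

87780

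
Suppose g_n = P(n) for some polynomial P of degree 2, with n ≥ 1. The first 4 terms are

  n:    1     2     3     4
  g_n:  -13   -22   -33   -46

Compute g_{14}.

-286

1st diffs: -9, -11, -13.
2nd diffs: -2, -2 (constant).
Newton forward-difference form: g_n = -13 + (-9)·C(n-1,1) + (-2)·C(n-1,2).
At n = 14: n-1 = 13, so g_{14} = -13 - 117 - 156 = -286.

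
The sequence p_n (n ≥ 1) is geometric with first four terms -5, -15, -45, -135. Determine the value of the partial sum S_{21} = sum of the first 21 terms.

Common ratio r = 3.
p_n = (-5)·3^(n-1).
S = (-5)·(3^21 - 1)/(3 - 1) = (-5)·(10460353203 - 1)/(2) = -26150883005.

-26150883005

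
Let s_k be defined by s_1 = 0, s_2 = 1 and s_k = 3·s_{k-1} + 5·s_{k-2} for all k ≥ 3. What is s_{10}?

74326

s_3 = 3; s_4 = 14; s_5 = 57; s_6 = 241; s_7 = 1008; s_8 = 4229; s_9 = 17727; s_{10} = 74326.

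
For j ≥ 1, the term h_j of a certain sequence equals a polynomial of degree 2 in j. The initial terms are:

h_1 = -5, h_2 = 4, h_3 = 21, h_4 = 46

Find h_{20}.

1534

1st diffs: 9, 17, 25.
2nd diffs: 8, 8 (constant).
So h_j = 4j^2 - 3j - 6.
Evaluating at j = 20 gives h_{20} = 1534.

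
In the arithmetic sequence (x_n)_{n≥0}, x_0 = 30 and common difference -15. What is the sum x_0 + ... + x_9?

-375

x_n = 30 + (n - 0)·(-15).
x_9 = -105; S = 10·(30 + (-105))/2 = -375.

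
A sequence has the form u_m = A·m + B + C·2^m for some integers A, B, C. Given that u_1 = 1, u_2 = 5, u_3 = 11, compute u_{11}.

The three given values yield: A + B + 2C = 1; 2A + B + 4C = 5; 3A + B + 8C = 11.
Subtracting the first from the second: A + 2C = 4.
Subtracting the second from the third: A + 4C = 6.
Solving: C = 1, A = 2, then B = -3.
Hence u_{11} = 2·11 + (-3) + 1·2048 = 2067.

2067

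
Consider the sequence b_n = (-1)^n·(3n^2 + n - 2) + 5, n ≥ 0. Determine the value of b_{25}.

(-1)^25 = -1; 3n^2 + n - 2 at n=25 is 1898; so b_{25} = -1893.

-1893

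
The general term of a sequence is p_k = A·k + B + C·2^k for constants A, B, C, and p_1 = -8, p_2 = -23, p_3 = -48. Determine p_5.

Write the equations: A + B + 2C = -8; 2A + B + 4C = -23; 3A + B + 8C = -48.
Subtracting the first from the second: A + 2C = -15.
Subtracting the second from the third: A + 4C = -25.
Solving: C = -5, A = -5, then B = 7.
So p_k = -5·k + 7 + (-5)·2^k; at k=5 this is -178.

-178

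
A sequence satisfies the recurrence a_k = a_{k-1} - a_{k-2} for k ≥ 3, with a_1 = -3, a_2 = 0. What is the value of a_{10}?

Iterate the recurrence:
a_3 = 3; a_4 = 3; a_5 = 0; a_6 = -3; a_7 = -3; a_8 = 0; a_9 = 3; a_{10} = 3.

3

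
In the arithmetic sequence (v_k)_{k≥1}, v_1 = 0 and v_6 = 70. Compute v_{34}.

462

Common difference d = (70 - 0) / (6 - 1) = 14.
v_k = 0 + (k - 1)·14.
v_{34} = 0 + 33·14 = 462.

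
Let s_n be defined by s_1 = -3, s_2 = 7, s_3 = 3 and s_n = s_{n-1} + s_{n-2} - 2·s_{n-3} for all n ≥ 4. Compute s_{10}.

Applying the relation repeatedly:
s_4 = 16, s_5 = 5, s_6 = 15, s_7 = -12, s_8 = -7, s_9 = -49, s_{10} = -32.

-32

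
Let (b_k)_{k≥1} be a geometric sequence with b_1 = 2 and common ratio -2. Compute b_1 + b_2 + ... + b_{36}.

-45812984490

b_k = 2·(-2)^(k-1).
S = 2·((-2)^36 - 1)/(-2 - 1) = 2·(68719476736 - 1)/(-3) = -45812984490.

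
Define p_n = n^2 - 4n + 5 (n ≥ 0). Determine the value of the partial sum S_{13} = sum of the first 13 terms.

403

Over n = 0..12: Σn = 78, Σn² = 650.
Total = (1)·650 + (-4)·78 + (5)·13 = 403.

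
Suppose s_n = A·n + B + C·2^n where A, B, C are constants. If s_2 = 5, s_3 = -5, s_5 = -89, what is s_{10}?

-4027

At n = 2, 3, 5: 2A + B + 4C = 5; 3A + B + 8C = -5; 5A + B + 32C = -89.
Subtracting the first from the second: A + 4C = -10.
Subtracting the second from the third: 2A + 24C = -84.
Solving: C = -4, A = 6, then B = 9.
So s_n = 6·n + 9 + (-4)·2^n; at n=10 this is -4027.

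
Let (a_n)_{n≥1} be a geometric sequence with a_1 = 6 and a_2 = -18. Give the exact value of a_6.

Common ratio r = -3.
a_n = 6·(-3)^(n-1).
a_6 = 6·(-3)^5 = -1458.

-1458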